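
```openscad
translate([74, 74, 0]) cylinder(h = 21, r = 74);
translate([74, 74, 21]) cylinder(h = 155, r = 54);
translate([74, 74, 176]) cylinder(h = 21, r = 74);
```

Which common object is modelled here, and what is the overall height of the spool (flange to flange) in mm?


A spool. The overall height is 197 mm.

Three coaxial cylinders, large–small–large — a spool. Two 21 mm flanges and a 155 mm core give 21 + 155 + 21 = 197 mm.


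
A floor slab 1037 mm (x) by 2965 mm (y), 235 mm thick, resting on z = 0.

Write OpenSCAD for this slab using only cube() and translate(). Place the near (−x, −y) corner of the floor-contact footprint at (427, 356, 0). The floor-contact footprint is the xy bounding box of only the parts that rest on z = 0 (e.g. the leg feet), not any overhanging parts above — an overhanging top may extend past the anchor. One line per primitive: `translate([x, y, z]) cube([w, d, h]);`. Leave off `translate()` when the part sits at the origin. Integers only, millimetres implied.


translate([427, 356, 0]) cube([1037, 2965, 235]);


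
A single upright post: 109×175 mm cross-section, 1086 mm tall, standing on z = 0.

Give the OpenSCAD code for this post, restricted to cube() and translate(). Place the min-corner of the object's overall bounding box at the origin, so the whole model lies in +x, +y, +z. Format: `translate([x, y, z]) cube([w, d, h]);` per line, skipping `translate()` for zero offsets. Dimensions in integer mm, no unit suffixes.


cube([109, 175, 1086]);


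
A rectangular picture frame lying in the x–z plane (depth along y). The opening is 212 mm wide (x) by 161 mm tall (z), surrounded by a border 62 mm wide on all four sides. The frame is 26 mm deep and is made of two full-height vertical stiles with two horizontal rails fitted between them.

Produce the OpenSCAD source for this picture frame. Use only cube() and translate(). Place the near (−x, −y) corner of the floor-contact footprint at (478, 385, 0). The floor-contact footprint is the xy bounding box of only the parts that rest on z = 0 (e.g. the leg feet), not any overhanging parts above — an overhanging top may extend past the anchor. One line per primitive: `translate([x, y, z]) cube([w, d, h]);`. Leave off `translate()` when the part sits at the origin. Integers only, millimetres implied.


translate([478, 385, 0]) cube([62, 26, 285]);
translate([752, 385, 0]) cube([62, 26, 285]);
translate([540, 385, 0]) cube([212, 26, 62]);
translate([540, 385, 223]) cube([212, 26, 62]);


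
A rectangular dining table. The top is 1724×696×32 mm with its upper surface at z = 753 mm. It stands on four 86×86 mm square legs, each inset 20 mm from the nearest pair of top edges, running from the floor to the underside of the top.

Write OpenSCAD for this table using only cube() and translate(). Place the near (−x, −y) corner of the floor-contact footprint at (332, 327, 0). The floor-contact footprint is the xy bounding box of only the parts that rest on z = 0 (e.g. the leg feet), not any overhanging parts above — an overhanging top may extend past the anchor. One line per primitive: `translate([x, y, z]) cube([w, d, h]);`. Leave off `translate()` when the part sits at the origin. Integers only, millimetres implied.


translate([312, 307, 721]) cube([1724, 696, 32]);
translate([332, 327, 0]) cube([86, 86, 721]);
translate([1930, 327, 0]) cube([86, 86, 721]);
translate([332, 897, 0]) cube([86, 86, 721]);
translate([1930, 897, 0]) cube([86, 86, 721]);


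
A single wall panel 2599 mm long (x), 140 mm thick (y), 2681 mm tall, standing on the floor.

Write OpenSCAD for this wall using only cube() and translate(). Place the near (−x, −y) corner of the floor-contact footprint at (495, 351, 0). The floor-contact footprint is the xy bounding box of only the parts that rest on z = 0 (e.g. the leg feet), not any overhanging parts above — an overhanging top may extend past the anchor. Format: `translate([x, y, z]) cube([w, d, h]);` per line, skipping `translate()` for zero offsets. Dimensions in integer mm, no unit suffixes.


translate([495, 351, 0]) cube([2599, 140, 2681]);


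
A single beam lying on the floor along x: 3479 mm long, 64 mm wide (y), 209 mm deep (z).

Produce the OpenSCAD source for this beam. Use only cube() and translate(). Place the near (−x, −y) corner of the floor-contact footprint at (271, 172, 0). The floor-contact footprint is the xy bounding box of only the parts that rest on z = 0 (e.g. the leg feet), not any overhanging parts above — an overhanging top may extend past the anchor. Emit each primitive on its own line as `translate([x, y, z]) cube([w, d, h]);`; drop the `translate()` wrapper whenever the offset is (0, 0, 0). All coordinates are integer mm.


translate([271, 172, 0]) cube([3479, 64, 209]);


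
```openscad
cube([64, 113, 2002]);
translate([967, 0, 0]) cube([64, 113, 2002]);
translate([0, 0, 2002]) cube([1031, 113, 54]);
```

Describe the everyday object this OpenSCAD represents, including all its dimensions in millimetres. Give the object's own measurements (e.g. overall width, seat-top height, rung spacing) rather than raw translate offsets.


A door frame. The clear opening is 903 mm wide and 2002 mm high. Two 64 mm wide jambs, 113 mm deep, stand either side of the opening from the floor to the top of the opening. A 54 mm thick head sits across the top of both jambs, spanning the full outside width of the frame.


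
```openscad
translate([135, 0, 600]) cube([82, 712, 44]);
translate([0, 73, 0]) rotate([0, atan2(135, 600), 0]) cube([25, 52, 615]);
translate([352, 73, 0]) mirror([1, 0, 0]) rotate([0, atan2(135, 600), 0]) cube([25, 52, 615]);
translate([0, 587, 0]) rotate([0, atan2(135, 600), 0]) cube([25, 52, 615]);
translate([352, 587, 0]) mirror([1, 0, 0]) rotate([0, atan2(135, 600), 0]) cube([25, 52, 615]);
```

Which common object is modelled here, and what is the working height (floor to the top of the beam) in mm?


A sawhorse. The overall height is 644 mm.

A beam across two mirrored pairs of raked legs — a sawhorse. The beam's underside is at z = 600 (matching the legs' vertical rise in atan2(135, 600)) and the beam is 44 mm tall, so its top is at 600 + 44 = 644 mm. The raked legs top out at the beam's underside, so that is the highest point.


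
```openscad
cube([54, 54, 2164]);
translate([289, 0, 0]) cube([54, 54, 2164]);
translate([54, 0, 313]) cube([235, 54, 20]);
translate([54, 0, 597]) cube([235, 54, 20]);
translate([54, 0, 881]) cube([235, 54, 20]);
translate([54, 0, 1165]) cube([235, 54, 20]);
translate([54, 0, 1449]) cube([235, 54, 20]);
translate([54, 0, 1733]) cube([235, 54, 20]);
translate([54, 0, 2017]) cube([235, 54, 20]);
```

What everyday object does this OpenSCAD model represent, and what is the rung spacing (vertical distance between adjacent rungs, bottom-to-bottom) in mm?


A ladder. The rung spacing is 284 mm.

Two tall 54×54 posts with 7 short bars between them — a ladder. Adjacent rungs sit at z = 313 and z = 597, so the spacing is 597 − 313 = 284 mm.


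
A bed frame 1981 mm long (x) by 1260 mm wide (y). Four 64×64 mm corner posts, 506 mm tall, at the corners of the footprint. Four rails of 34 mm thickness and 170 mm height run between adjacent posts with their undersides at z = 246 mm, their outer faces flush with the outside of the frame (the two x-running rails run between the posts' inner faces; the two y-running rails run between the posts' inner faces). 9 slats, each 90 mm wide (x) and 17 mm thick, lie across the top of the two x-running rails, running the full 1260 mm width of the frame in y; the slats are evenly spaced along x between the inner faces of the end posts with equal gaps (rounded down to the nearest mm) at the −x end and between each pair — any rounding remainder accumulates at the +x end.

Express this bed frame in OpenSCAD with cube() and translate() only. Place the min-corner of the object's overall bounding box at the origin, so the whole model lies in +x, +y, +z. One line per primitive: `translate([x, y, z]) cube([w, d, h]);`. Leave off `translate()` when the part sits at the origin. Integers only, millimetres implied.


cube([64, 64, 506]);
translate([0, 1196, 0]) cube([64, 64, 506]);
translate([1917, 0, 0]) cube([64, 64, 506]);
translate([1917, 1196, 0]) cube([64, 64, 506]);
translate([64, 0, 246]) cube([1853, 34, 170]);
translate([64, 1226, 246]) cube([1853, 34, 170]);
translate([0, 64, 246]) cube([34, 1132, 170]);
translate([1947, 64, 246]) cube([34, 1132, 170]);
translate([168, 0, 416]) cube([90, 1260, 17]);
translate([362, 0, 416]) cube([90, 1260, 17]);
translate([556, 0, 416]) cube([90, 1260, 17]);
translate([750, 0, 416]) cube([90, 1260, 17]);
translate([944, 0, 416]) cube([90, 1260, 17]);
translate([1138, 0, 416]) cube([90, 1260, 17]);
translate([1332, 0, 416]) cube([90, 1260, 17]);
translate([1526, 0, 416]) cube([90, 1260, 17]);
translate([1720, 0, 416]) cube([90, 1260, 17]);


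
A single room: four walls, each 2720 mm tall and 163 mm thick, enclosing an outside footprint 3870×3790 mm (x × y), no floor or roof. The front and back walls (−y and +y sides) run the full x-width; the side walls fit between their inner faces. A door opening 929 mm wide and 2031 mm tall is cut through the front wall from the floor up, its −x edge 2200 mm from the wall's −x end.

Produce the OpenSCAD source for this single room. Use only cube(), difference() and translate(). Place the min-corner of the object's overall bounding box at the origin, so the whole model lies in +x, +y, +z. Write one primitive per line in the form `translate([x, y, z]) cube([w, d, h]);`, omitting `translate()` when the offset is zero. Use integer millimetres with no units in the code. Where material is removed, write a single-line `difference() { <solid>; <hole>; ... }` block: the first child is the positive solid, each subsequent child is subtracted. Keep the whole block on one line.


difference() { cube([3870, 163, 2720]); translate([2200, 0, 0]) cube([929, 163, 2031]); }
translate([0, 3627, 0]) cube([3870, 163, 2720]);
translate([0, 163, 0]) cube([163, 3464, 2720]);
translate([3707, 163, 0]) cube([163, 3464, 2720]);


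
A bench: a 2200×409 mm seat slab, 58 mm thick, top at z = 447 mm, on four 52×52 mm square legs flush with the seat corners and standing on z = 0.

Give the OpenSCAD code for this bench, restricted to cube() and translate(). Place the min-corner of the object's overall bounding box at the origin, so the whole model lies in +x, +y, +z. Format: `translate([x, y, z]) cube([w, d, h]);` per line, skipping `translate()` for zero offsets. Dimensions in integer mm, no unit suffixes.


translate([0, 0, 389]) cube([2200, 409, 58]);
cube([52, 52, 389]);
translate([0, 357, 0]) cube([52, 52, 389]);
translate([2148, 0, 0]) cube([52, 52, 389]);
translate([2148, 357, 0]) cube([52, 52, 389]);


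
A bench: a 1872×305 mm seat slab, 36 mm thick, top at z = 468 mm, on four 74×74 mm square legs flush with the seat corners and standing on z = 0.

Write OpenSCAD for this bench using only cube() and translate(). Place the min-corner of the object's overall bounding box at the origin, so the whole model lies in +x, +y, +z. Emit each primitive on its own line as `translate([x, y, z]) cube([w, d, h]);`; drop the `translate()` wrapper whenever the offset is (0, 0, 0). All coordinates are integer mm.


translate([0, 0, 432]) cube([1872, 305, 36]);
cube([74, 74, 432]);
translate([0, 231, 0]) cube([74, 74, 432]);
translate([1798, 0, 0]) cube([74, 74, 432]);
translate([1798, 231, 0]) cube([74, 74, 432]);


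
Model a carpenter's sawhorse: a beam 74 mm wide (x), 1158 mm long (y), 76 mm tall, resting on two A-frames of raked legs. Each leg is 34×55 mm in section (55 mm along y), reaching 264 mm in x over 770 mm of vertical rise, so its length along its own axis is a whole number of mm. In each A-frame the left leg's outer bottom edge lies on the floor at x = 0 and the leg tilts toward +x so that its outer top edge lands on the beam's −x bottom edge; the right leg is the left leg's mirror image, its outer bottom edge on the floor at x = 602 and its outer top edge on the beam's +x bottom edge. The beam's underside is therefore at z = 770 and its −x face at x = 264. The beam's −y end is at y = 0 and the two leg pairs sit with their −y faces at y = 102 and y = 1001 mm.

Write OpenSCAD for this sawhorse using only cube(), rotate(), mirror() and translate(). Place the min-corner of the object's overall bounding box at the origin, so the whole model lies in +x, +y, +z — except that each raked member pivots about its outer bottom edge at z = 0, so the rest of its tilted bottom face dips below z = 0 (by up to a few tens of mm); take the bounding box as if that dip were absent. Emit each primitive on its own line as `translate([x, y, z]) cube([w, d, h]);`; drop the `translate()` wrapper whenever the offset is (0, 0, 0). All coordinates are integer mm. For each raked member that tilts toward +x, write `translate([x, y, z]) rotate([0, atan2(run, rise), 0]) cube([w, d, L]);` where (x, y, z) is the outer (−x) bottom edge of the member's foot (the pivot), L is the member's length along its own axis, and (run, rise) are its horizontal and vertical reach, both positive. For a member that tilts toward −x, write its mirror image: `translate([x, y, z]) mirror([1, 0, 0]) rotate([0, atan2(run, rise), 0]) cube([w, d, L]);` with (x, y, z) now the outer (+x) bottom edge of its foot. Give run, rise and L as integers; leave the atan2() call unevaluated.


translate([264, 0, 770]) cube([74, 1158, 76]);
translate([0, 102, 0]) rotate([0, atan2(264, 770), 0]) cube([34, 55, 814]);
translate([602, 102, 0]) mirror([1, 0, 0]) rotate([0, atan2(264, 770), 0]) cube([34, 55, 814]);
translate([0, 1001, 0]) rotate([0, atan2(264, 770), 0]) cube([34, 55, 814]);
translate([602, 1001, 0]) mirror([1, 0, 0]) rotate([0, atan2(264, 770), 0]) cube([34, 55, 814]);


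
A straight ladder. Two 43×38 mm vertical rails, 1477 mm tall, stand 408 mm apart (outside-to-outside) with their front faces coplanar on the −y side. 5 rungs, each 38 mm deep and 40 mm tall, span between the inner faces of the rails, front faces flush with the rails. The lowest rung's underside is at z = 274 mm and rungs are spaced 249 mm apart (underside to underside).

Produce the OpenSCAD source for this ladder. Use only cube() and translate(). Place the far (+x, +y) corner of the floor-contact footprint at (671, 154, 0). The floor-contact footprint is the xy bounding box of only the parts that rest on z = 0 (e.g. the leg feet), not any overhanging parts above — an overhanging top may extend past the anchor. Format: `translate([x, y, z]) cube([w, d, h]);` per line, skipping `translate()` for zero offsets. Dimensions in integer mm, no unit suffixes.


// rung span = 408 - 2*43 = 322
// rung[k] z = 274 + k*249
translate([263, 116, 0]) cube([43, 38, 1477]);
translate([628, 116, 0]) cube([43, 38, 1477]);
translate([306, 116, 274]) cube([322, 38, 40]);
translate([306, 116, 523]) cube([322, 38, 40]);
translate([306, 116, 772]) cube([322, 38, 40]);
translate([306, 116, 1021]) cube([322, 38, 40]);
translate([306, 116, 1270]) cube([322, 38, 40]);


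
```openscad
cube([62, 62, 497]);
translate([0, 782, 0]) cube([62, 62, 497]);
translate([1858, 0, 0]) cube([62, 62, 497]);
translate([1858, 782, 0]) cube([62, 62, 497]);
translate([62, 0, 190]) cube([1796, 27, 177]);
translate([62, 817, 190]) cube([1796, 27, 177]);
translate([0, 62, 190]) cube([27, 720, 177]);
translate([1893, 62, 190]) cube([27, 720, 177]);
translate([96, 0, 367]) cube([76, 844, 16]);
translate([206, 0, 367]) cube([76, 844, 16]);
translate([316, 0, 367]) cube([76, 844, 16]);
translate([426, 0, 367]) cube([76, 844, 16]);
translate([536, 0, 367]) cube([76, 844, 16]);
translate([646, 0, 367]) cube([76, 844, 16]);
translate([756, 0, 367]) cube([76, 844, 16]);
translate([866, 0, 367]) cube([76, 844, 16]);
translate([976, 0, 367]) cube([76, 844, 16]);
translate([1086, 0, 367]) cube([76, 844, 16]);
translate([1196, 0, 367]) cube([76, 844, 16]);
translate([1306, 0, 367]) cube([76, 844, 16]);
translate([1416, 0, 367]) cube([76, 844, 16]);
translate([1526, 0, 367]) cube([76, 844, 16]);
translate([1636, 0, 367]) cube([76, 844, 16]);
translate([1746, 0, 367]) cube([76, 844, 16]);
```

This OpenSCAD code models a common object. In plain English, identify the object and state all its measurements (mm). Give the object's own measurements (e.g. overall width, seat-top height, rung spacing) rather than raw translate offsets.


A bed frame 1920 mm long (x) by 844 mm wide (y). Four 62×62 mm corner posts, 497 mm tall, at the corners of the footprint. Four rails of 27 mm thickness and 177 mm height run between adjacent posts with their undersides at z = 190 mm, their outer faces flush with the outside of the frame (the two x-running rails run between the posts' inner faces; the two y-running rails run between the posts' inner faces). 16 slats, each 76 mm wide (x) and 16 mm thick, lie across the top of the two x-running rails, running the full 844 mm width of the frame in y; along x they sit between the end posts with a 34 mm gap after the −x posts and between neighbouring slats, leaving 36 mm before the +x posts.


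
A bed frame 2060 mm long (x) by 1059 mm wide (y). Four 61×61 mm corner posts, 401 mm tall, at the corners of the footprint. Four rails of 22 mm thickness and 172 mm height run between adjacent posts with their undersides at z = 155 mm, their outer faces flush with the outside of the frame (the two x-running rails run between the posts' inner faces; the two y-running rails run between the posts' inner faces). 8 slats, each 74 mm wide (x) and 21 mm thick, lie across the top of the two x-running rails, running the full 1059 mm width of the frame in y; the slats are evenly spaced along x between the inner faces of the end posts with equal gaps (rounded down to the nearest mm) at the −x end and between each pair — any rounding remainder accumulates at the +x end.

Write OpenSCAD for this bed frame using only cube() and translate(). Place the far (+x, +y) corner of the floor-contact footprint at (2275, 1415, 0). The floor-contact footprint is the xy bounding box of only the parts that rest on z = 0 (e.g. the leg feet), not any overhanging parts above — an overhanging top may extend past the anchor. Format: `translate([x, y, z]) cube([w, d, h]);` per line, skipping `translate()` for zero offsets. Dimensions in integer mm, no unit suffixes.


// slat z = rail_z + rail_h = 155 + 172 = 327
// slat gap = ⌊(1938 − 8·74) / 9⌋ = 149
translate([215, 356, 0]) cube([61, 61, 401]);
translate([215, 1354, 0]) cube([61, 61, 401]);
translate([2214, 356, 0]) cube([61, 61, 401]);
translate([2214, 1354, 0]) cube([61, 61, 401]);
translate([276, 356, 155]) cube([1938, 22, 172]);
translate([276, 1393, 155]) cube([1938, 22, 172]);
translate([215, 417, 155]) cube([22, 937, 172]);
translate([2253, 417, 155]) cube([22, 937, 172]);
translate([425, 356, 327]) cube([74, 1059, 21]);
translate([648, 356, 327]) cube([74, 1059, 21]);
translate([871, 356, 327]) cube([74, 1059, 21]);
translate([1094, 356, 327]) cube([74, 1059, 21]);
translate([1317, 356, 327]) cube([74, 1059, 21]);
translate([1540, 356, 327]) cube([74, 1059, 21]);
translate([1763, 356, 327]) cube([74, 1059, 21]);
translate([1986, 356, 327]) cube([74, 1059, 21]);


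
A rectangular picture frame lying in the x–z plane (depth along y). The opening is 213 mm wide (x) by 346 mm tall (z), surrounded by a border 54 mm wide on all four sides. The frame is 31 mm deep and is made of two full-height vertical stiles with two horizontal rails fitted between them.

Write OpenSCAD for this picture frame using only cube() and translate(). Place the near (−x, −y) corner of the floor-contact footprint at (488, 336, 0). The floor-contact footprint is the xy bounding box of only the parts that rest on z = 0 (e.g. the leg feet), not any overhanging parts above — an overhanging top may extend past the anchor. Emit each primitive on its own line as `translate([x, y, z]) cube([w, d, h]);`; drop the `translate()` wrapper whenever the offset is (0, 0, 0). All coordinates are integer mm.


translate([488, 336, 0]) cube([54, 31, 454]);
translate([755, 336, 0]) cube([54, 31, 454]);
translate([542, 336, 0]) cube([213, 31, 54]);
translate([542, 336, 400]) cube([213, 31, 54]);


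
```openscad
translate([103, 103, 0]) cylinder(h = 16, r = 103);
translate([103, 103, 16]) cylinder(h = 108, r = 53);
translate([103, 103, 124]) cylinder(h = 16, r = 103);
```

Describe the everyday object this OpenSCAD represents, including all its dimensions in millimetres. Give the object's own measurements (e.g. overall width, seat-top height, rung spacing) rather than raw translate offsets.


A spool: two coaxial disc flanges of radius 103 mm and thickness 16 mm, joined by a core cylinder of radius 53 mm and height 108 mm. The lower flange rests on z = 0 and the three cylinders share a vertical axis.


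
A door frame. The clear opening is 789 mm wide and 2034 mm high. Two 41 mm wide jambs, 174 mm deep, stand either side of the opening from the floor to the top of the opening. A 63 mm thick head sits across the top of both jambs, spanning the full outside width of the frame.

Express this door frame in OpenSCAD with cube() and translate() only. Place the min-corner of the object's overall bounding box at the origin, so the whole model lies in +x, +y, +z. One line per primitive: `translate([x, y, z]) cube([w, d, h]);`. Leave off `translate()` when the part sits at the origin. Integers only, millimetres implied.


cube([41, 174, 2034]);
translate([830, 0, 0]) cube([41, 174, 2034]);
translate([0, 0, 2034]) cube([871, 174, 63]);


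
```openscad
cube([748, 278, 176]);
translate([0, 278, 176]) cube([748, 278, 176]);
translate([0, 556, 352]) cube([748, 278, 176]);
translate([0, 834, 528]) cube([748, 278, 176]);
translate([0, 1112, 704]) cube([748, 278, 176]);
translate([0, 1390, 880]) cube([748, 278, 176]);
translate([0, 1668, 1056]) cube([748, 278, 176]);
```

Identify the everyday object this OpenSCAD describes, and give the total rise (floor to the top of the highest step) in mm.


A staircase. The total rise is 1232 mm.

7 identical blocks, each offset up and back from the previous — a staircase. Each step is 176 mm tall and there are 7 of them, so the total rise is 7 × 176 = 1232 mm.


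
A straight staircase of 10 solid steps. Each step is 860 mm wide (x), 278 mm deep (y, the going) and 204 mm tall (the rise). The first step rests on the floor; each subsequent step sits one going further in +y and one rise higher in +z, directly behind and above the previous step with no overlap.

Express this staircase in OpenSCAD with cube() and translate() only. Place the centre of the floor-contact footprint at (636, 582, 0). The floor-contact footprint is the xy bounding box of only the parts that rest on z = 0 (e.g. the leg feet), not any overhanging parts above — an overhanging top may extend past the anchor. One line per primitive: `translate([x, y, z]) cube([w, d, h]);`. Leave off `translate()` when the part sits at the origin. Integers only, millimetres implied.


translate([206, 443, 0]) cube([860, 278, 204]);
translate([206, 721, 204]) cube([860, 278, 204]);
translate([206, 999, 408]) cube([860, 278, 204]);
translate([206, 1277, 612]) cube([860, 278, 204]);
translate([206, 1555, 816]) cube([860, 278, 204]);
translate([206, 1833, 1020]) cube([860, 278, 204]);
translate([206, 2111, 1224]) cube([860, 278, 204]);
translate([206, 2389, 1428]) cube([860, 278, 204]);
translate([206, 2667, 1632]) cube([860, 278, 204]);
translate([206, 2945, 1836]) cube([860, 278, 204]);


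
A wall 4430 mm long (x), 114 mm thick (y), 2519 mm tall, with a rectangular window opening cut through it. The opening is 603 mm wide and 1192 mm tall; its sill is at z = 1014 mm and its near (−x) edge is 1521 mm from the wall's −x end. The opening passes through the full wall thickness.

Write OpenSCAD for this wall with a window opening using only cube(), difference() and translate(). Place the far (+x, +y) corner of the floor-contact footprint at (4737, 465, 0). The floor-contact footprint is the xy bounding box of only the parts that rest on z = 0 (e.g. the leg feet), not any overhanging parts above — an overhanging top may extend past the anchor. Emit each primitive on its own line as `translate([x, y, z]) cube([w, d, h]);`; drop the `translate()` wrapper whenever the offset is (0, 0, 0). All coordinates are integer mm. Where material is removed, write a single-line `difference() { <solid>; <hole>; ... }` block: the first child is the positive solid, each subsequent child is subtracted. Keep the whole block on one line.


difference() { translate([307, 351, 0]) cube([4430, 114, 2519]); translate([1828, 351, 1014]) cube([603, 114, 1192]); }


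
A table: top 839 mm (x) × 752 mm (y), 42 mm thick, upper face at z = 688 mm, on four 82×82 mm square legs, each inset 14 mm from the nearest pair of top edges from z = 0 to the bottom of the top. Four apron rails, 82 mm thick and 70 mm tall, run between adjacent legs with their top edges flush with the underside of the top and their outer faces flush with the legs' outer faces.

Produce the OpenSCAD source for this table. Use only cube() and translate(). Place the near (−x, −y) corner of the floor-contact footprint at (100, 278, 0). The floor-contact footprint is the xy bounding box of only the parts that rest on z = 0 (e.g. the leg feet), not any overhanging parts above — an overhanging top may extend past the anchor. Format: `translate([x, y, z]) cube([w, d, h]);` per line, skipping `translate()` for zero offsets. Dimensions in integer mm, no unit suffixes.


// leg_h = 688 - 42 = 646
// apron z = 646 - 70 = 576
translate([86, 264, 646]) cube([839, 752, 42]);
translate([100, 278, 0]) cube([82, 82, 646]);
translate([829, 278, 0]) cube([82, 82, 646]);
translate([100, 920, 0]) cube([82, 82, 646]);
translate([829, 920, 0]) cube([82, 82, 646]);
translate([182, 278, 576]) cube([647, 82, 70]);
translate([182, 920, 576]) cube([647, 82, 70]);
translate([100, 360, 576]) cube([82, 560, 70]);
translate([829, 360, 576]) cube([82, 560, 70]);


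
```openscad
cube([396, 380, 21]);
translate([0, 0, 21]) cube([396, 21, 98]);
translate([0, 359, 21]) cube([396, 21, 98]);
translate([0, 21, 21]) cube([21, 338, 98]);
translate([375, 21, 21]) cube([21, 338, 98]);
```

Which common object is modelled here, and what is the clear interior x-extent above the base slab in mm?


An open box. The internal width is 354 mm.

A 396×380 base slab with four walls standing on it — an open box. The base is 396 mm wide and the walls are 21 mm thick, so the internal width is 396 − 2 × 21 = 354 mm.


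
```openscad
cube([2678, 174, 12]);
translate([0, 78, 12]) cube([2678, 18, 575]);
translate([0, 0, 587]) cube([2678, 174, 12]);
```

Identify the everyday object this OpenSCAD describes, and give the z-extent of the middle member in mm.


An I-beam. The web height is 575 mm.

Two wide flanges with a thin centred web — an I-beam. Overall 599 mm minus two 12 mm flanges gives a web of 599 − 2·12 = 575 mm.


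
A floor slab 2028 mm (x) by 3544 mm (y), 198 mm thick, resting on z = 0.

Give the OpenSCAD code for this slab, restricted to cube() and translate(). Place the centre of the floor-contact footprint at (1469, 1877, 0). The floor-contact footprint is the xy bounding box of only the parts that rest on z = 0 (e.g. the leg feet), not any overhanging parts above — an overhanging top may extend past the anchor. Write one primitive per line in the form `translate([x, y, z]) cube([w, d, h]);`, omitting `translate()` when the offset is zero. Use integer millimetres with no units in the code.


translate([455, 105, 0]) cube([2028, 3544, 198]);


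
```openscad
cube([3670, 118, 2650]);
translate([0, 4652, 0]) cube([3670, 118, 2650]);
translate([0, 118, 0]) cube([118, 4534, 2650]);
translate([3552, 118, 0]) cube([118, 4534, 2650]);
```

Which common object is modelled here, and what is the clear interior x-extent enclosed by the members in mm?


A house (or room) frame. The interior width is 3434 mm.

Four 2650 mm walls enclosing a rectangle with no floor or roof — a room or house frame. Outside width is 3670 mm and wall thickness is 118 mm, so the interior width is 3670 − 2 × 118 = 3434 mm.


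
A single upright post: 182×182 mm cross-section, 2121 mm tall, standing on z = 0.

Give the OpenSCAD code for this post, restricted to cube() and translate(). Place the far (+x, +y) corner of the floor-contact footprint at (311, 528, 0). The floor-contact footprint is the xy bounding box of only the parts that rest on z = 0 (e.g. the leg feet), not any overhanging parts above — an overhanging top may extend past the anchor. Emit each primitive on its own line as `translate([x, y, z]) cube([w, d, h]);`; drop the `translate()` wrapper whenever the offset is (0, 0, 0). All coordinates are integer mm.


translate([129, 346, 0]) cube([182, 182, 2121]);


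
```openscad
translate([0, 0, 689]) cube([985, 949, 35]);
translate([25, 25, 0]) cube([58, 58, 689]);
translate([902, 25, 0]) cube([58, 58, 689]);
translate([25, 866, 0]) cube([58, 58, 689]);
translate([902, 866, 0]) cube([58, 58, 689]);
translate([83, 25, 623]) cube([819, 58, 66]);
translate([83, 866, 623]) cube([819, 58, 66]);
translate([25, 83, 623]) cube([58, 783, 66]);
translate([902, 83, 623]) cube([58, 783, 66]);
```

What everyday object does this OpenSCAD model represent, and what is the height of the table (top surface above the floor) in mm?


A table. The table height is 724 mm.

A 985×949×35 slab sits at z = 689 on four 58 mm square posts — a table. The top surface is at 689 + 35 = 724 mm.


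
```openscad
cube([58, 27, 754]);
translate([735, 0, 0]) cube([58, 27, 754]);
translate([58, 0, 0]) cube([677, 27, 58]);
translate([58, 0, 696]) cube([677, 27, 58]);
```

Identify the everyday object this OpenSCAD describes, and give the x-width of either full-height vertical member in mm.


A picture frame. The border width is 58 mm.

Four thin pieces enclosing a rectangular opening — a picture frame. The two full-height stiles are 754 mm tall; the top rail sits at z = 696 and is 58 mm tall, so the border above the opening is 754 − 696 = 58 mm, matching the stile x-width.


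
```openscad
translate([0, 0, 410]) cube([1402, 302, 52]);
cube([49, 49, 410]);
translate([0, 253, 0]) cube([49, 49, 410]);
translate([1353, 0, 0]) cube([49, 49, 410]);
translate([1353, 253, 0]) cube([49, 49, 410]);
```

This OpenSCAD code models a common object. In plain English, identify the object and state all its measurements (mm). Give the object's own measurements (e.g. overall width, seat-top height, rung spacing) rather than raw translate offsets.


A long wooden bench with a 1402 mm (x) × 302 mm (y) seat, 52 mm thick, its top surface 462 mm above the floor. Four 49 mm square legs at the seat corners, flush with the edges, run from z = 0 to the seat underside.


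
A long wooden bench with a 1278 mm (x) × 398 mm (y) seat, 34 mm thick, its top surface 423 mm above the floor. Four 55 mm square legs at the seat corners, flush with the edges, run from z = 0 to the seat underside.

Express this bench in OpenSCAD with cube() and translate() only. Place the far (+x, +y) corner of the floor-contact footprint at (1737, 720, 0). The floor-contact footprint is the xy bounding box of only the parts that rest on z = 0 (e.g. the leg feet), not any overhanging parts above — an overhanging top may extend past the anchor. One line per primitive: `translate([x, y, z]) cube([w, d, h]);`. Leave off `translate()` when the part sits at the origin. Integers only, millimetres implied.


translate([459, 322, 389]) cube([1278, 398, 34]);
translate([459, 322, 0]) cube([55, 55, 389]);
translate([459, 665, 0]) cube([55, 55, 389]);
translate([1682, 322, 0]) cube([55, 55, 389]);
translate([1682, 665, 0]) cube([55, 55, 389]);


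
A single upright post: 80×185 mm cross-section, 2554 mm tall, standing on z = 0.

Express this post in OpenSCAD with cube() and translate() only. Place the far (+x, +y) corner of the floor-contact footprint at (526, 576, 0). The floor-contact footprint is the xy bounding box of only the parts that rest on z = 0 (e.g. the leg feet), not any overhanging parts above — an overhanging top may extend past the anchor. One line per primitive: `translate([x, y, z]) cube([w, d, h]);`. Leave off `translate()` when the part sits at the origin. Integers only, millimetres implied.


translate([446, 391, 0]) cube([80, 185, 2554]);


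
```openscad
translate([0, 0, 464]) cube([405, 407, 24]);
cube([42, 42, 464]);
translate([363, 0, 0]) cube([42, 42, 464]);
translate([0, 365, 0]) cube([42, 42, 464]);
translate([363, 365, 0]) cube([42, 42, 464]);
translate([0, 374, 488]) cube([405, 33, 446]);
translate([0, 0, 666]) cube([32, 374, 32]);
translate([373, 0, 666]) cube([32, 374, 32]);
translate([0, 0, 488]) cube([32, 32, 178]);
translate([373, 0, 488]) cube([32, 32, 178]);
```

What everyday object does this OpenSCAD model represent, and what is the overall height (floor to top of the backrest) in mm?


A chair. The overall height is 934 mm.

A slab on four corner posts with a tall panel at the back — a chair. The seat slab sits at z = 464 with thickness 24, and the 446 mm backrest starts at the seat top, so the overall height is 464 + 24 + 446 = 934 mm.


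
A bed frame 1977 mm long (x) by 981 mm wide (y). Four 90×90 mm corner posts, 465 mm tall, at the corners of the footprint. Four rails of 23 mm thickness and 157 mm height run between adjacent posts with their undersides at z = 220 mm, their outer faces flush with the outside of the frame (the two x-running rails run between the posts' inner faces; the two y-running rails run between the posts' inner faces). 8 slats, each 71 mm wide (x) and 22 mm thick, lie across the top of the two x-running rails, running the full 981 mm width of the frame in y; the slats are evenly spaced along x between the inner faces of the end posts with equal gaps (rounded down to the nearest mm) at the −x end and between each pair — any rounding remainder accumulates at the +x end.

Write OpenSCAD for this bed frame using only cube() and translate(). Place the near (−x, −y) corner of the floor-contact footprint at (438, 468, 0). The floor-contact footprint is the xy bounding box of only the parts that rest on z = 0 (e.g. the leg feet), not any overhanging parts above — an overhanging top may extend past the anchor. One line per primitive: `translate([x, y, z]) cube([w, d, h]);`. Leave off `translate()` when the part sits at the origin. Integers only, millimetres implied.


translate([438, 468, 0]) cube([90, 90, 465]);
translate([438, 1359, 0]) cube([90, 90, 465]);
translate([2325, 468, 0]) cube([90, 90, 465]);
translate([2325, 1359, 0]) cube([90, 90, 465]);
translate([528, 468, 220]) cube([1797, 23, 157]);
translate([528, 1426, 220]) cube([1797, 23, 157]);
translate([438, 558, 220]) cube([23, 801, 157]);
translate([2392, 558, 220]) cube([23, 801, 157]);
translate([664, 468, 377]) cube([71, 981, 22]);
translate([871, 468, 377]) cube([71, 981, 22]);
translate([1078, 468, 377]) cube([71, 981, 22]);
translate([1285, 468, 377]) cube([71, 981, 22]);
translate([1492, 468, 377]) cube([71, 981, 22]);
translate([1699, 468, 377]) cube([71, 981, 22]);
translate([1906, 468, 377]) cube([71, 981, 22]);
translate([2113, 468, 377]) cube([71, 981, 22]);


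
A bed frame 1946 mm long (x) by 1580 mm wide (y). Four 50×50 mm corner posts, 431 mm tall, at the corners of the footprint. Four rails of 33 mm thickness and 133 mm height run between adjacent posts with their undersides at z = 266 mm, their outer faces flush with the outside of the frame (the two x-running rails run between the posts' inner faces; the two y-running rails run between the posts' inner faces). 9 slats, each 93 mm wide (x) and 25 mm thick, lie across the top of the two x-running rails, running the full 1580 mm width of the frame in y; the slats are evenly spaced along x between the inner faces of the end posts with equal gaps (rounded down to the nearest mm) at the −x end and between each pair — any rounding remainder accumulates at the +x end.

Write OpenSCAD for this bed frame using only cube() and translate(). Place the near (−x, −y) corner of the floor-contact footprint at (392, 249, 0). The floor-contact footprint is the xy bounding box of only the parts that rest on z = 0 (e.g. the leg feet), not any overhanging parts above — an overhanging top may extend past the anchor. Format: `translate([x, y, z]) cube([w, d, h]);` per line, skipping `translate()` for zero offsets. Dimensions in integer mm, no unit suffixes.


translate([392, 249, 0]) cube([50, 50, 431]);
translate([392, 1779, 0]) cube([50, 50, 431]);
translate([2288, 249, 0]) cube([50, 50, 431]);
translate([2288, 1779, 0]) cube([50, 50, 431]);
translate([442, 249, 266]) cube([1846, 33, 133]);
translate([442, 1796, 266]) cube([1846, 33, 133]);
translate([392, 299, 266]) cube([33, 1480, 133]);
translate([2305, 299, 266]) cube([33, 1480, 133]);
translate([542, 249, 399]) cube([93, 1580, 25]);
translate([735, 249, 399]) cube([93, 1580, 25]);
translate([928, 249, 399]) cube([93, 1580, 25]);
translate([1121, 249, 399]) cube([93, 1580, 25]);
translate([1314, 249, 399]) cube([93, 1580, 25]);
translate([1507, 249, 399]) cube([93, 1580, 25]);
translate([1700, 249, 399]) cube([93, 1580, 25]);
translate([1893, 249, 399]) cube([93, 1580, 25]);
translate([2086, 249, 399]) cube([93, 1580, 25]);


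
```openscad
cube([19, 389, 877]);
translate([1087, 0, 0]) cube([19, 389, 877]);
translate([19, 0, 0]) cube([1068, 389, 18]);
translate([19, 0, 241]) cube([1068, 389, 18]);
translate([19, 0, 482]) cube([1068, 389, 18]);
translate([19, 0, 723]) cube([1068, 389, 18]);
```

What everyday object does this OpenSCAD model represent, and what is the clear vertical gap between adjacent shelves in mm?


A bookshelf. The clear shelf gap is 223 mm.

Two tall side panels with 4 horizontal boards between them — a bookshelf. The first two shelf undersides are at z = 0 and z = 241; with shelf thickness 18, the clear gap is 241 − 0 − 18 = 223 mm.


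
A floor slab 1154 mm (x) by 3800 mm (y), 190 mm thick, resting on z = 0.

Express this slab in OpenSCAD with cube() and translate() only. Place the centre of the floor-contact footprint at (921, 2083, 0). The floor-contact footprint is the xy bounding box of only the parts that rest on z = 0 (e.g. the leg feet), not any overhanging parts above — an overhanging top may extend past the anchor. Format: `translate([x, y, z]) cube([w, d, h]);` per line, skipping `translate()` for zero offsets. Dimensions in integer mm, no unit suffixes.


translate([344, 183, 0]) cube([1154, 3800, 190]);


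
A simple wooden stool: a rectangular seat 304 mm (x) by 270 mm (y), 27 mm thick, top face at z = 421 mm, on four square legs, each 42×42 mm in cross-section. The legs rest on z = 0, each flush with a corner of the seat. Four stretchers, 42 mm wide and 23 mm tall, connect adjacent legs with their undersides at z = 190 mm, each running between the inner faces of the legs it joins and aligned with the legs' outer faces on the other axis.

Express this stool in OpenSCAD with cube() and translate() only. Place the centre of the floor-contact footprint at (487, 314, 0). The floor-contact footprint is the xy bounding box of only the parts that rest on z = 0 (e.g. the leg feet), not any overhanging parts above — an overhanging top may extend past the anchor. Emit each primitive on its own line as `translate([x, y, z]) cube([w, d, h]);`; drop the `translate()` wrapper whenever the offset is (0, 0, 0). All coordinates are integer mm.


translate([335, 179, 394]) cube([304, 270, 27]);
translate([335, 179, 0]) cube([42, 42, 394]);
translate([597, 179, 0]) cube([42, 42, 394]);
translate([335, 407, 0]) cube([42, 42, 394]);
translate([597, 407, 0]) cube([42, 42, 394]);
translate([377, 179, 190]) cube([220, 42, 23]);
translate([377, 407, 190]) cube([220, 42, 23]);
translate([335, 221, 190]) cube([42, 186, 23]);
translate([597, 221, 190]) cube([42, 186, 23]);


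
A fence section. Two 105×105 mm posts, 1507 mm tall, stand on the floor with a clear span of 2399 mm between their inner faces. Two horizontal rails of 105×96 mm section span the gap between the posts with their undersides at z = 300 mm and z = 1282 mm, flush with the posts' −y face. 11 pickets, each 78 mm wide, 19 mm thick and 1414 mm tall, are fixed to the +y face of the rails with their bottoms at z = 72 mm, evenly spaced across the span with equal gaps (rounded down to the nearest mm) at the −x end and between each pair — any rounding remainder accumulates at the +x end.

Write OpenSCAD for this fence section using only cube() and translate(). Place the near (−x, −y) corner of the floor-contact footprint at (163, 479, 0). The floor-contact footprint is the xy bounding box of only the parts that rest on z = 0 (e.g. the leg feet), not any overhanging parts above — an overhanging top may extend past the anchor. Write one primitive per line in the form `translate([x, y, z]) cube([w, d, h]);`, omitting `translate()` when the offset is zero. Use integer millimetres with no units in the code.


translate([163, 479, 0]) cube([105, 105, 1507]);
translate([2667, 479, 0]) cube([105, 105, 1507]);
translate([268, 479, 300]) cube([2399, 105, 96]);
translate([268, 479, 1282]) cube([2399, 105, 96]);
translate([396, 584, 72]) cube([78, 19, 1414]);
translate([602, 584, 72]) cube([78, 19, 1414]);
translate([808, 584, 72]) cube([78, 19, 1414]);
translate([1014, 584, 72]) cube([78, 19, 1414]);
translate([1220, 584, 72]) cube([78, 19, 1414]);
translate([1426, 584, 72]) cube([78, 19, 1414]);
translate([1632, 584, 72]) cube([78, 19, 1414]);
translate([1838, 584, 72]) cube([78, 19, 1414]);
translate([2044, 584, 72]) cube([78, 19, 1414]);
translate([2250, 584, 72]) cube([78, 19, 1414]);
translate([2456, 584, 72]) cube([78, 19, 1414]);
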